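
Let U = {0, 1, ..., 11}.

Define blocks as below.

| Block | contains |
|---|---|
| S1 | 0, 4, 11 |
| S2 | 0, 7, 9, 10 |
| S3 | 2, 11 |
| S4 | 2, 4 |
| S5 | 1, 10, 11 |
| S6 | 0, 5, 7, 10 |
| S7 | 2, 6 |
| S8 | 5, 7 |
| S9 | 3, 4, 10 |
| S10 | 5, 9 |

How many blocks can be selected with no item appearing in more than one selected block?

S3, S9, S10 are pairwise disjoint (S3={2,11}; S9={3,4,10}; S10={5,9}).
Every remaining block overlaps one of these, and no 4 of the listed blocks are pairwise disjoint, so 3 is the maximum.

3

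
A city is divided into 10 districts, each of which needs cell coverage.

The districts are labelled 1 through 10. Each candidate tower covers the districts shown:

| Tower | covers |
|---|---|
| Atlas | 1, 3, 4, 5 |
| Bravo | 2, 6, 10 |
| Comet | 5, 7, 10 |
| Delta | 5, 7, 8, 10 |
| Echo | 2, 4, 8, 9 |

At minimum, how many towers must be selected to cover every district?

4

Take {Atlas, Bravo, Comet, Echo}. Their union is {1, 2, 3, 4, 5, 6, 7, 8, 9, 10}, which is all 10 districts.
No 3 of the 5 towers cover everything (all 10 combinations miss at least one district), so 4 is optimal.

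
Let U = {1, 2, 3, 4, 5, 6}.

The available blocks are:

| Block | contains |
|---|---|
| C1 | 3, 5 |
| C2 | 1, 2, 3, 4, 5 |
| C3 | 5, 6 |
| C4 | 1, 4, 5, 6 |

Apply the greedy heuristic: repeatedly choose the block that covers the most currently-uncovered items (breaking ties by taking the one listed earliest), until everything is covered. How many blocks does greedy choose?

2

Greedy: pick C2 (covers 5 new) → pick C3 (covers 1 new). Total picks: 2.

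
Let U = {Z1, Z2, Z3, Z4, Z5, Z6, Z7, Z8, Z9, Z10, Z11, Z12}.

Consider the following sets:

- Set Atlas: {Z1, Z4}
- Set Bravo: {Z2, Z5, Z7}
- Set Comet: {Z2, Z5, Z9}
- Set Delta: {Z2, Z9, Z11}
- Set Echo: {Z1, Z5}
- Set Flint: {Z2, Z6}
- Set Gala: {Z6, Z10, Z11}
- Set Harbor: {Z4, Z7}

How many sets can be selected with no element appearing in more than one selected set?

Atlas, Bravo, Gala are pairwise disjoint (Atlas={Z1,Z4}; Bravo={Z2,Z5,Z7}; Gala={Z6,Z10,Z11}).
Every remaining set overlaps one of these, and no 4 of the listed sets are pairwise disjoint, so 3 is the maximum.

3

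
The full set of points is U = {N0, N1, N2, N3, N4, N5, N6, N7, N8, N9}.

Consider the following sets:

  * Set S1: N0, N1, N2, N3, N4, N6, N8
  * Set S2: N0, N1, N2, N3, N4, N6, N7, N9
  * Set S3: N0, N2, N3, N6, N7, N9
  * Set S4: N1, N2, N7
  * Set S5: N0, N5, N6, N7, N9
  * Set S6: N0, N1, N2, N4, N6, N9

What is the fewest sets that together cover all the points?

S1 and S5 together: S1 ∪ S5 = {N0, N1, N2, N3, N4, N5, N6, N7, N8, N9} — every point is covered.
No single set has all 10 points (the largest, S2, has 8), so 2 is optimal.

2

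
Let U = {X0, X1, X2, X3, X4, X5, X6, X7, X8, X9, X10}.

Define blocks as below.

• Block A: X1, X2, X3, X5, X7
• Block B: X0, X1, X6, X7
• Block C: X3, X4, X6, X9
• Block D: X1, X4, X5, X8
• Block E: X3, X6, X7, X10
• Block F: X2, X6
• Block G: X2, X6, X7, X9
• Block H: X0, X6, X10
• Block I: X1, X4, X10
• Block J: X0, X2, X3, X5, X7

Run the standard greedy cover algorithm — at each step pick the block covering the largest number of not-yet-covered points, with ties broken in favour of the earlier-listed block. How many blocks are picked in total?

4

Greedy: pick A (covers 5 new) → pick C (covers 3 new) → pick H (covers 2 new) → pick D (covers 1 new). Total picks: 4.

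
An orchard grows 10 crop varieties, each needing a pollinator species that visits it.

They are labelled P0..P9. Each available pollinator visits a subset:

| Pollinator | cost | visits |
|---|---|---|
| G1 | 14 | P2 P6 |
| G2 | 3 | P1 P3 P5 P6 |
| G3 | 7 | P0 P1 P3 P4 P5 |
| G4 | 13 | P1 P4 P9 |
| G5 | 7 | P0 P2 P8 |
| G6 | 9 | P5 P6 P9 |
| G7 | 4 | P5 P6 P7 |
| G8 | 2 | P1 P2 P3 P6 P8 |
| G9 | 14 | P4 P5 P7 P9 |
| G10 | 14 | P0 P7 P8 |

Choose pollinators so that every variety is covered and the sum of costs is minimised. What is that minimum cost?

22

G3, G6, G7, G8 together cover every variety (G3 ∪ G6 ∪ G7 ∪ G8 = {P0, P1, P2, P3, P4, P5, P6, P7, P8, P9}); total cost 7 + 9 + 4 + 2 = 22.
No covering selection has total cost below 22.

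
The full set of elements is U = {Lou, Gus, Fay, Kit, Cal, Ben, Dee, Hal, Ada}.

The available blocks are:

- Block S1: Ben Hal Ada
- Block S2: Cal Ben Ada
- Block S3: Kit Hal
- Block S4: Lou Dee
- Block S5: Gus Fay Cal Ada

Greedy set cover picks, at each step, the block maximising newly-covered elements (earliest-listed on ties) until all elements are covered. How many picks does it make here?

4

Greedy: pick S5 (covers 4 new) → pick S1 (covers 2 new) → pick S4 (covers 2 new) → pick S3 (covers 1 new). Total picks: 4.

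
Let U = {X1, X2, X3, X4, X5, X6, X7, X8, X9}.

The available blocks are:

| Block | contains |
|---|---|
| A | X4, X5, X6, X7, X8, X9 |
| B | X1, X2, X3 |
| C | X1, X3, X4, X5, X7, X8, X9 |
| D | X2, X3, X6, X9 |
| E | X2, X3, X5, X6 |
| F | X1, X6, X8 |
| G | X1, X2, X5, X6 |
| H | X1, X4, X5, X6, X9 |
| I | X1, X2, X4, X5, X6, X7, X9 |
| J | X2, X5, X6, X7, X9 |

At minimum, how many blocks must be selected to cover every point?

C and D cover everything between them: the union {X1, X2, X3, X4, X5, X6, X7, X8, X9} is all of U.
No single block has all 9 points (the largest, C, has 7), so 2 is optimal.

2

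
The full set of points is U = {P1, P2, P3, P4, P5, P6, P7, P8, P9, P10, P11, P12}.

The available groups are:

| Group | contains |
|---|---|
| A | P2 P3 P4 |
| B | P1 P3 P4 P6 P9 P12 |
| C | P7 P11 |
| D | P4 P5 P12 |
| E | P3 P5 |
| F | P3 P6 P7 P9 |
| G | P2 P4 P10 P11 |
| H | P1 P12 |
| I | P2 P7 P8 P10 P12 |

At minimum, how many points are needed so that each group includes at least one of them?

T = {P3, P11, P12} meets every group (each contains at least one member of T), and |T| = 3.
The groups C, E, H are pairwise disjoint, so any hitting set needs a separate point for each — at least 3. Hence 3 is optimal.

3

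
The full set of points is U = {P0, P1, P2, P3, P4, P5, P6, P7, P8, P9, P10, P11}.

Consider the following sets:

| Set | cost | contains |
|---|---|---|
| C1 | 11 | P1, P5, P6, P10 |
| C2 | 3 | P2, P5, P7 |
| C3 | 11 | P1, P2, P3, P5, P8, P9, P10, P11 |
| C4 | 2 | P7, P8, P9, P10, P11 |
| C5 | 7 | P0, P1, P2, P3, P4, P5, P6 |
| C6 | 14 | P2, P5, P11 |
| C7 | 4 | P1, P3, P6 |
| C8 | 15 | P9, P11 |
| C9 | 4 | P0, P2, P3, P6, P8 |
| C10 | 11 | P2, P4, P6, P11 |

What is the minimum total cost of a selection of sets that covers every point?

9

C4, C5 together cover every point (C4 ∪ C5 = {P0, P1, P2, P3, P4, P5, P6, P7, P8, P9, P10, P11}); total cost 2 + 7 = 9.
No covering selection has total cost below 9.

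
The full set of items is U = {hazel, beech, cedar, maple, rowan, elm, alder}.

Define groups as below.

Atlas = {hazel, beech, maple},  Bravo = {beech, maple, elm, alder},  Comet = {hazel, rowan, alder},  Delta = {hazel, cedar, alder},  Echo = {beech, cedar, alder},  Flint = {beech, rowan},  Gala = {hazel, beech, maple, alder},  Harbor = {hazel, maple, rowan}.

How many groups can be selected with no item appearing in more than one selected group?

Delta, Flint are pairwise disjoint (Delta={hazel,cedar,alder}; Flint={beech,rowan}).
Every remaining group overlaps one of these, and no 3 of the listed groups are pairwise disjoint, so 2 is the maximum.

2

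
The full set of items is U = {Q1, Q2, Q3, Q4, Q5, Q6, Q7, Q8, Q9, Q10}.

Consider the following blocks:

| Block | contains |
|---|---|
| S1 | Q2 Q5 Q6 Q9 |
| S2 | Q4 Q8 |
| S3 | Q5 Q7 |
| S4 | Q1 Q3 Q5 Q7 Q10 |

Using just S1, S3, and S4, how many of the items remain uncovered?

Union of S1, S3, S4 = {Q1, Q2, Q3, Q5, Q6, Q7, Q9, Q10}.
Not covered: Q4, Q8 — 2 items.

2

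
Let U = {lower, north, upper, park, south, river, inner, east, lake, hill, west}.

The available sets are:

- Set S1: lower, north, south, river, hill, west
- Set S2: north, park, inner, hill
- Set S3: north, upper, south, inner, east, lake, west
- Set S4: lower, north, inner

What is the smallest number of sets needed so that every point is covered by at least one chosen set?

Take {S1, S2, S3}. Their union is {lower, north, upper, park, south, river, inner, east, lake, hill, west}, which is all 11 points.
Only S3 contains upper, so S3 is forced; the remaining 4 points need at least 2 more sets (each remaining set adds at most 3) — so at least 3 sets are needed, and 3 is optimal.

3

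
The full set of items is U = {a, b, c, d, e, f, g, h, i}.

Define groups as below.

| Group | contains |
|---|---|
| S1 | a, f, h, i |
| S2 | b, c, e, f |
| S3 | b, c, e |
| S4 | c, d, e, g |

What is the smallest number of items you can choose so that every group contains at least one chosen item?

T = {a, e} meets every group (each contains at least one member of T), and |T| = 2.
The groups S1, S4 are pairwise disjoint, so any hitting set needs a separate item for each — at least 2. Hence 2 is optimal.

2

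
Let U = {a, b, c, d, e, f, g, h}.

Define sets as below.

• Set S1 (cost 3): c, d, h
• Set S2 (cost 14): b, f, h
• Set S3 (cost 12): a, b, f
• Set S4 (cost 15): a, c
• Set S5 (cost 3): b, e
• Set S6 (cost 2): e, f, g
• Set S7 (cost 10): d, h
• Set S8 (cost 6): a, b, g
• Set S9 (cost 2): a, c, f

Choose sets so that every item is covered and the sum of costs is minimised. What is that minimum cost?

10

S1, S5, S6, S9 together cover every item (S1 ∪ S5 ∪ S6 ∪ S9 = {a, b, c, d, e, f, g, h}); total cost 3 + 3 + 2 + 2 = 10.
No covering selection has total cost below 10.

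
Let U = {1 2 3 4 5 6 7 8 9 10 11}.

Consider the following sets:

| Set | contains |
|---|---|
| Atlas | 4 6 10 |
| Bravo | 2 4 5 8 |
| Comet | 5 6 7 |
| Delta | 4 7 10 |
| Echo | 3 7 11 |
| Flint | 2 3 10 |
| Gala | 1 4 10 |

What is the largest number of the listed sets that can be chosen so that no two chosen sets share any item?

Echo, Gala are pairwise disjoint (Echo={3,7,11}; Gala={1,4,10}).
Every remaining set overlaps one of these, and no 3 of the listed sets are pairwise disjoint, so 2 is the maximum.

2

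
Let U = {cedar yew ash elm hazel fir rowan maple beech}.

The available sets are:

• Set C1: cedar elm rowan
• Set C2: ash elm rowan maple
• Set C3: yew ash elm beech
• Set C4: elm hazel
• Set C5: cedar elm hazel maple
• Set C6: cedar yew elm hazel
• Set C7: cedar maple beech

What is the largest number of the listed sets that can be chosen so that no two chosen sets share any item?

C4, C7 are pairwise disjoint (C4={elm,hazel}; C7={cedar,maple,beech}).
Every remaining set overlaps one of these, and no 3 of the listed sets are pairwise disjoint, so 2 is the maximum.

2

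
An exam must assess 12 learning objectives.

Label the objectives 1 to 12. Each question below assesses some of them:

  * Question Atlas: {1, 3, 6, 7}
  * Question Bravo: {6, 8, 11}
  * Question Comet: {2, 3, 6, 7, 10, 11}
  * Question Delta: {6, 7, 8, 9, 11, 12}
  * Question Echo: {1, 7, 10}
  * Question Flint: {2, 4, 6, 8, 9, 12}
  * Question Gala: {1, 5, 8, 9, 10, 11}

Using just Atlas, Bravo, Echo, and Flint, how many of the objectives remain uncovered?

1

Union of Atlas, Bravo, Echo, Flint = {1, 2, 3, 4, 6, 7, 8, 9, 10, 11, 12}.
Not covered: 5 — 1 objective.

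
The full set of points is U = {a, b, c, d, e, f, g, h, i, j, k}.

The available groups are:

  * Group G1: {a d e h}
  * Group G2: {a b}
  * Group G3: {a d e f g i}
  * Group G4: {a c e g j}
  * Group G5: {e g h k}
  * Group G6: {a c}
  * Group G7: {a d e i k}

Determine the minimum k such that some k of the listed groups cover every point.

G2 and G3 and G4 and G5 together: G2 ∪ G3 ∪ G4 ∪ G5 = {a, b, c, d, e, f, g, h, i, j, k} — every point is covered.
Only G3 contains f, so G3 is forced; the remaining 5 points need at least 3 more groups (each remaining group adds at most 2) — so at least 4 groups are needed, and 4 is optimal.

4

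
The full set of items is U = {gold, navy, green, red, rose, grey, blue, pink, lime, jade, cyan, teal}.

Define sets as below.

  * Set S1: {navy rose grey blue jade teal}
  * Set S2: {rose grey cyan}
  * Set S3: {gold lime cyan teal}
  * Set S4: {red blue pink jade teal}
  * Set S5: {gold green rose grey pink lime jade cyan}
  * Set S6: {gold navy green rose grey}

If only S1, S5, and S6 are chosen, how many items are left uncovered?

Union of S1, S5, S6 = {gold, navy, green, rose, grey, blue, pink, lime, jade, cyan, teal}.
Not covered: red — 1 item.

1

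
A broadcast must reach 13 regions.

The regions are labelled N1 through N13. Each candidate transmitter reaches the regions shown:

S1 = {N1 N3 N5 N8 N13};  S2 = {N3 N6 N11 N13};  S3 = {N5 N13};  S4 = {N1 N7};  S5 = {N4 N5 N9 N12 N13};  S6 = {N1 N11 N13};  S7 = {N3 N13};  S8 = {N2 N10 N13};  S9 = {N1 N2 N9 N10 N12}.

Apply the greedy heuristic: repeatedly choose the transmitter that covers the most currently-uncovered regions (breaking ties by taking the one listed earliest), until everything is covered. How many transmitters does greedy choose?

5

Greedy: pick S1 (covers 5 new) → pick S9 (covers 4 new) → pick S2 (covers 2 new) → pick S4 (covers 1 new) → pick S5 (covers 1 new). Total picks: 5.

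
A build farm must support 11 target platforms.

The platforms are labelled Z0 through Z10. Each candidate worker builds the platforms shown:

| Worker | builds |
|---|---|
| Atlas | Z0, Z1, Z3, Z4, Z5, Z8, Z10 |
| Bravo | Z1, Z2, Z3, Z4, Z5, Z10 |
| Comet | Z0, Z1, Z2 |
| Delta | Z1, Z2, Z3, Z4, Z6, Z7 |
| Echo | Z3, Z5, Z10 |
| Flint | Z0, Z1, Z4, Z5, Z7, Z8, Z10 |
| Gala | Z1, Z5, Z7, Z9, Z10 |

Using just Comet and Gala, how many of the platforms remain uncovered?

4

Union of Comet, Gala = {Z0, Z1, Z2, Z5, Z7, Z9, Z10}.
Not covered: Z3, Z4, Z6, Z8 — 4 platforms.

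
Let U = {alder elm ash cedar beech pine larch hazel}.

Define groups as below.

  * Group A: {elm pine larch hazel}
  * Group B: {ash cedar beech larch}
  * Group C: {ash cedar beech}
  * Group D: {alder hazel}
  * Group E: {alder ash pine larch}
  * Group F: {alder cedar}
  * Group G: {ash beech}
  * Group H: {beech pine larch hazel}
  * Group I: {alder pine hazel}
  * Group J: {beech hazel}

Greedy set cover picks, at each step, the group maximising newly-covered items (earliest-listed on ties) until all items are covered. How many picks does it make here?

Greedy: pick A (covers 4 new) → pick B (covers 3 new) → pick D (covers 1 new). Total picks: 3.

3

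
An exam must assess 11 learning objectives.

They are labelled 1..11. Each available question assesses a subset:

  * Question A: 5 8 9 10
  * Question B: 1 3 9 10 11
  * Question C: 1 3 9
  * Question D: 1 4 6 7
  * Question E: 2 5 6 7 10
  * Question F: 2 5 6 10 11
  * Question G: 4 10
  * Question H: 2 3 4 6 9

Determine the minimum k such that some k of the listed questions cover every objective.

4

A and B and D and H together: A ∪ B ∪ D ∪ H = {1, 2, 3, 4, 5, 6, 7, 8, 9, 10, 11} — every objective is covered.
No 3 of the 8 questions cover everything (all 56 combinations miss at least one objective), so 4 is optimal.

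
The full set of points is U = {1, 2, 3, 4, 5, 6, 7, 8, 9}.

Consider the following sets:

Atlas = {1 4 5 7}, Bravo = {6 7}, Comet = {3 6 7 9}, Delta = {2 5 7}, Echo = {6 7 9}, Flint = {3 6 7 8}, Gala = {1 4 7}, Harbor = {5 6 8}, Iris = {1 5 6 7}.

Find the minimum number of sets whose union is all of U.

4

Take {Atlas, Comet, Delta, Flint}. Their union is {1, 2, 3, 4, 5, 6, 7, 8, 9}, which is all 9 points.
No 3 of the 9 sets cover everything (all 84 combinations miss at least one point), so 4 is optimal.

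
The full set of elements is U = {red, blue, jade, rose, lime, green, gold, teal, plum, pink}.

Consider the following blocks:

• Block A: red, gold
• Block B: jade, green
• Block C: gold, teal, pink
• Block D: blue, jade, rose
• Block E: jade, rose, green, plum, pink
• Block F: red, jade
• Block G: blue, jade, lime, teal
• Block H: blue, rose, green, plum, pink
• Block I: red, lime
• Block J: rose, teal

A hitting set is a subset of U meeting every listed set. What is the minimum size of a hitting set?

Take T = {red, blue, jade, teal}. Each listed block contains at least one of these, so T is a hitting set of size 4.
No choice of 3 elements meets every block, so 4 is the minimum.

4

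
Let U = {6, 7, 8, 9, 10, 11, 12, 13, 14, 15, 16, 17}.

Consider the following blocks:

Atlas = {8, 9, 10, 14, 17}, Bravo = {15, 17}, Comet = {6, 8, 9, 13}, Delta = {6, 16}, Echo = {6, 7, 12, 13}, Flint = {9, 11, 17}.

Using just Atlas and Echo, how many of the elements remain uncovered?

3

Union of Atlas, Echo = {6, 7, 8, 9, 10, 12, 13, 14, 17}.
Not covered: 11, 15, 16 — 3 elements.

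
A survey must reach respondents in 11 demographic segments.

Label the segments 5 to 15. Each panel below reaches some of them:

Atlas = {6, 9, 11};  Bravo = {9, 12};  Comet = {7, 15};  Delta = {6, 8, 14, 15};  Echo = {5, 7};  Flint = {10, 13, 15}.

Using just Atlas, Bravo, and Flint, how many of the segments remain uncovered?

Union of Atlas, Bravo, Flint = {6, 9, 10, 11, 12, 13, 15}.
Not covered: 5, 7, 8, 14 — 4 segments.

4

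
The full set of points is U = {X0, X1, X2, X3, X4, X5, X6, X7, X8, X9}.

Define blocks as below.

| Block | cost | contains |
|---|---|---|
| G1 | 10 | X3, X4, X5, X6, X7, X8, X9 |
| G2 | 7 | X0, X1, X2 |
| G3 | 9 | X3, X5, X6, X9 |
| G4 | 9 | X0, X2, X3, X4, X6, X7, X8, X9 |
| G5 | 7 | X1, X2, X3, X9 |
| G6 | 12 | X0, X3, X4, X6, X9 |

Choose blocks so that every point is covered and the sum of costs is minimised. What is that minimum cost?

G1, G2 together cover every point (G1 ∪ G2 = {X0, X1, X2, X3, X4, X5, X6, X7, X8, X9}); total cost 10 + 7 = 17.
The greedy pick G4, G2, G3 costs 25; no covering selection beats 17.

17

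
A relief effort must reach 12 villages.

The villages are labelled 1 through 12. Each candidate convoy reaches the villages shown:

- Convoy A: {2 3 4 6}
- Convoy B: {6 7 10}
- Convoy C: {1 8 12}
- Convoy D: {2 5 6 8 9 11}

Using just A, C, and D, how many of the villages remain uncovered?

Union of A, C, D = {1, 2, 3, 4, 5, 6, 8, 9, 11, 12}.
Not covered: 7, 10 — 2 villages.

2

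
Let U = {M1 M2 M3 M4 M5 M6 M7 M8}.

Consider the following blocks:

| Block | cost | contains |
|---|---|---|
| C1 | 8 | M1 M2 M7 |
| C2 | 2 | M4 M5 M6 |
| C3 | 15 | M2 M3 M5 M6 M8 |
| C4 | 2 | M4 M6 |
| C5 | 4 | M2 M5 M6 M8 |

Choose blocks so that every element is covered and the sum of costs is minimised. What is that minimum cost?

C1, C3, C4 together cover every element (C1 ∪ C3 ∪ C4 = {M1, M2, M3, M4, M5, M6, M7, M8}); total cost 8 + 15 + 2 = 25.
The greedy pick C2, C5, C1, C3 costs 29; no covering selection beats 25.

25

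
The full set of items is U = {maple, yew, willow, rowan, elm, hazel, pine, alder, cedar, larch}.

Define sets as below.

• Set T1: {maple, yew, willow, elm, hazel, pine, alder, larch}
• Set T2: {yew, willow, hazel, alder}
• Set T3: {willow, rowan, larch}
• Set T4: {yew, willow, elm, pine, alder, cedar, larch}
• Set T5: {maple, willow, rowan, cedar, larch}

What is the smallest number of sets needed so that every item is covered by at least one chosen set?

T1 and T5 together: T1 ∪ T5 = {maple, yew, willow, rowan, elm, hazel, pine, alder, cedar, larch} — every item is covered.
No single set has all 10 items (the largest, T1, has 8), so 2 is optimal.

2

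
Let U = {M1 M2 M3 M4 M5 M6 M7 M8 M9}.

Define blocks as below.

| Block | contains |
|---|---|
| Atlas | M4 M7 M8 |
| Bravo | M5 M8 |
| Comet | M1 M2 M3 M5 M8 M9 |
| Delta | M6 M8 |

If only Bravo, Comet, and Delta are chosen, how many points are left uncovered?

2

Union of Bravo, Comet, Delta = {M1, M2, M3, M5, M6, M8, M9}.
Not covered: M4, M7 — 2 points.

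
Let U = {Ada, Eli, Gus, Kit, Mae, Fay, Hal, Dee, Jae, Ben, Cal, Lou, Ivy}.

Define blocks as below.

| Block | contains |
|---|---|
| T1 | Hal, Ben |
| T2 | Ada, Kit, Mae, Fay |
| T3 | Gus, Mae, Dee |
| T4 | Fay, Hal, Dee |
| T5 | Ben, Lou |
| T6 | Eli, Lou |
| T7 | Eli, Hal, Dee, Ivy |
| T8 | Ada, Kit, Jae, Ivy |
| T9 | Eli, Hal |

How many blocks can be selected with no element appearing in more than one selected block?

4

T3, T5, T8, T9 are pairwise disjoint (T3={Gus,Mae,Dee}; T5={Ben,Lou}; T8={Ada,Kit,Jae,Ivy}; T9={Eli,Hal}).
Every remaining block overlaps one of these, and no 5 of the listed blocks are pairwise disjoint, so 4 is the maximum.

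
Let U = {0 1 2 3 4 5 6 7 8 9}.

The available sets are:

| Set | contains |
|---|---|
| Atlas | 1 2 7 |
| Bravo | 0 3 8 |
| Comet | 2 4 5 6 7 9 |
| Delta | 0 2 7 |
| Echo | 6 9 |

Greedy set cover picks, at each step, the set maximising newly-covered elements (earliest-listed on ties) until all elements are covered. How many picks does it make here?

Greedy: pick Comet (covers 6 new) → pick Bravo (covers 3 new) → pick Atlas (covers 1 new). Total picks: 3.

3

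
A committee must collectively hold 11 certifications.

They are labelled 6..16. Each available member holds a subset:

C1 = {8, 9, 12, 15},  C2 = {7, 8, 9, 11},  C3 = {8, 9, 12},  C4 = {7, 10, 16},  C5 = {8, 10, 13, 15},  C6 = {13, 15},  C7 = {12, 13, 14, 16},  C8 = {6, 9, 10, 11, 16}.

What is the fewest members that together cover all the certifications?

4

C2 and C5 and C7 and C8 together: C2 ∪ C5 ∪ C7 ∪ C8 = {6, 7, 8, 9, 10, 11, 12, 13, 14, 15, 16} — every certification is covered.
No 3 of the 8 members cover everything (all 56 combinations miss at least one certification), so 4 is optimal.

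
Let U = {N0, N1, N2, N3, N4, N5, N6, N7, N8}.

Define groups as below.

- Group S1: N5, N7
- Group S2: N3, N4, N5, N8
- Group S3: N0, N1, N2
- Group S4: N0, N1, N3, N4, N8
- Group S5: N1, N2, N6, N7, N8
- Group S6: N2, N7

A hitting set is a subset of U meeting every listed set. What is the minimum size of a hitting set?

3

Take H = {N0, N5, N7}. Each listed group contains at least one of these, so H is a hitting set of size 3.
No choice of 2 elements meets every group, so 3 is the minimum.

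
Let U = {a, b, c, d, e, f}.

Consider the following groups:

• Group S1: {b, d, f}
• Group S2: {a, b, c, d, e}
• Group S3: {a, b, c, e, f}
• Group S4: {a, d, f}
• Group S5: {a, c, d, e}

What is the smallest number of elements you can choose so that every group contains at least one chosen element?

2

Take H = {b, d}. Each listed group contains at least one of these, so H is a hitting set of size 2.
No single element lies in every group, so at least 2 are needed and 2 is optimal.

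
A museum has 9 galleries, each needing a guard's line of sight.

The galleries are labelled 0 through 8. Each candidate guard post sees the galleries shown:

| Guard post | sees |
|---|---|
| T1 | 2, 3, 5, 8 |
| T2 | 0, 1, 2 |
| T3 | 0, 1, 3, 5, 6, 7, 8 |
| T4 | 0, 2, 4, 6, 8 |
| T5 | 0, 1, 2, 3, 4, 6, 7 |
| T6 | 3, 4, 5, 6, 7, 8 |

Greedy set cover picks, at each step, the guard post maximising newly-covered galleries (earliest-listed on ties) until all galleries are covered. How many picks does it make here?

2

Greedy: pick T3 (covers 7 new) → pick T4 (covers 2 new). Total picks: 2.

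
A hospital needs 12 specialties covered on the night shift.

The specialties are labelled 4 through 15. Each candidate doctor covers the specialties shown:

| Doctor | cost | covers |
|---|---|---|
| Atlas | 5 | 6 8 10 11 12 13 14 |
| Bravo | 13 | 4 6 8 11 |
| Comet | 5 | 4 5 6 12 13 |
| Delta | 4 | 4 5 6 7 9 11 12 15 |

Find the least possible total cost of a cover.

Atlas, Delta together cover every specialty (Atlas ∪ Delta = {4, 5, 6, 7, 8, 9, 10, 11, 12, 13, 14, 15}); total cost 5 + 4 = 9.
No covering selection has total cost below 9.

9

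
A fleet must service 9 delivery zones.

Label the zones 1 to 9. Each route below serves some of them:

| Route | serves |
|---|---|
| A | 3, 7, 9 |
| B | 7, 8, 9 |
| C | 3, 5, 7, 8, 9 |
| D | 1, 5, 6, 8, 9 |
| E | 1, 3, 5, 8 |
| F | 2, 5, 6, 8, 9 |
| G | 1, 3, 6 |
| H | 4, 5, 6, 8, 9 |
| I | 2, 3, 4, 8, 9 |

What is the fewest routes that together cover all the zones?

3

Take {C, G, I}. Their union is {1, 2, 3, 4, 5, 6, 7, 8, 9}, which is all 9 zones.
No 2 of the 9 routes cover everything (all 36 combinations miss at least one zone), so 3 is optimal.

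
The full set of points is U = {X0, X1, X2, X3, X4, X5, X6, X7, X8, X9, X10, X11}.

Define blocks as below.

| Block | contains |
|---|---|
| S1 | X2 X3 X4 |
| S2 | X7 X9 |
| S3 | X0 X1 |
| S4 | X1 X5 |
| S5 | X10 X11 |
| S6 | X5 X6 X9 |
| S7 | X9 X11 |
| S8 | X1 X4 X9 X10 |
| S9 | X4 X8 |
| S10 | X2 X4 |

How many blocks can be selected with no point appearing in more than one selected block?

4

S2, S3, S5, S10 are pairwise disjoint (S2={X7,X9}; S3={X0,X1}; S5={X10,X11}; S10={X2,X4}).
Every remaining block overlaps one of these, and no 5 of the listed blocks are pairwise disjoint, so 4 is the maximum.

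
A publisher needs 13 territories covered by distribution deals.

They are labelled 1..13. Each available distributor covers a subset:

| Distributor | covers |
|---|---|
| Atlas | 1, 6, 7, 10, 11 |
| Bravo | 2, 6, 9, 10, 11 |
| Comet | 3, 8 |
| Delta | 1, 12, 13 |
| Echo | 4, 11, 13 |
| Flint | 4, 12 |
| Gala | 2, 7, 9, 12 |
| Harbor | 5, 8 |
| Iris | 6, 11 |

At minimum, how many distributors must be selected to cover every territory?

Atlas and Comet and Echo and Gala and Harbor together: Atlas ∪ Comet ∪ Echo ∪ Gala ∪ Harbor = {1, 2, 3, 4, 5, 6, 7, 8, 9, 10, 11, 12, 13} — every territory is covered.
No 4 of the 9 distributors cover everything (all 126 combinations miss at least one territory), so 5 is optimal.

5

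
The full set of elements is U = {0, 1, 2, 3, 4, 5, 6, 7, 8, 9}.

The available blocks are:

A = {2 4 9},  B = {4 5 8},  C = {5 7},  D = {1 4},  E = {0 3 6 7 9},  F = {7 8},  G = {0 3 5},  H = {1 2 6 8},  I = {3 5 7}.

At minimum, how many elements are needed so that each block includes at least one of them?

4

The 4 elements {1, 5, 8, 9} hit every block.
No choice of 3 elements meets every block, so 4 is the minimum.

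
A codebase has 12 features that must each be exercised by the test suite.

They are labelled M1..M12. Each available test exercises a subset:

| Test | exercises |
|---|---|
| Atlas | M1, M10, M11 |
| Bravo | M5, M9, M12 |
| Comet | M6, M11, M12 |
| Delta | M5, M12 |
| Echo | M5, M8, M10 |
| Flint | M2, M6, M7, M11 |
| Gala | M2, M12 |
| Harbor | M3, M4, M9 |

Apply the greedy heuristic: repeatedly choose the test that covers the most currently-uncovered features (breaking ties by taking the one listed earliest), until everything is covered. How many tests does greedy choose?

Greedy: pick Flint (covers 4 new) → pick Bravo (covers 3 new) → pick Atlas (covers 2 new) → pick Harbor (covers 2 new) → pick Echo (covers 1 new). Total picks: 5.

5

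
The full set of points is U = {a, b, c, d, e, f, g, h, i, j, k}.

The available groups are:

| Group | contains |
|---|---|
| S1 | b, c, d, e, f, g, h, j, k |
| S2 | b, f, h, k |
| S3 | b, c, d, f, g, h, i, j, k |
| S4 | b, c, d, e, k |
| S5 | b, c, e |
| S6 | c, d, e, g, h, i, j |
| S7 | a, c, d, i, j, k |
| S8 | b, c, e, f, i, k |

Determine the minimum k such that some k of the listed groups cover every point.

S1 and S7 cover everything between them: the union {a, b, c, d, e, f, g, h, i, j, k} is all of U.
No single group has all 11 points (the largest, S1, has 9), so 2 is optimal.

2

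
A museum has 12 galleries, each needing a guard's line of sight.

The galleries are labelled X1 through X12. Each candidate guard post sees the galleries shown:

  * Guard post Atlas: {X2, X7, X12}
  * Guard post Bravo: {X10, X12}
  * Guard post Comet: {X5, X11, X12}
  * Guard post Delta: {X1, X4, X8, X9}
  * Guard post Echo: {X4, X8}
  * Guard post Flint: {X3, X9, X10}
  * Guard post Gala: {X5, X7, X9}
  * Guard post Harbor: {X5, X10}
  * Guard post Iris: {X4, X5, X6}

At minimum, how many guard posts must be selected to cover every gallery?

5

Take {Atlas, Comet, Delta, Flint, Iris}. Their union is {X1, X2, X3, X4, X5, X6, X7, X8, X9, X10, X11, X12}, which is all 12 galleries.
No 4 of the 9 guard posts cover everything (all 126 combinations miss at least one gallery), so 5 is optimal.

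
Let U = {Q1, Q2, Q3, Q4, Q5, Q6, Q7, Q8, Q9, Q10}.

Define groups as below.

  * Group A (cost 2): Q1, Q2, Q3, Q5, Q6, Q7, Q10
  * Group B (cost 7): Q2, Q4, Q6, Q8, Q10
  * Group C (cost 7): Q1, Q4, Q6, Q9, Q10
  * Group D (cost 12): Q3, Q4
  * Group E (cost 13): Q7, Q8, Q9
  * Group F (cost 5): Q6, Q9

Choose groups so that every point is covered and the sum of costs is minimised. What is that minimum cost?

14

A, B, F together cover every point (A ∪ B ∪ F = {Q1, Q2, Q3, Q4, Q5, Q6, Q7, Q8, Q9, Q10}); total cost 2 + 7 + 5 = 14.
No covering selection has total cost below 14.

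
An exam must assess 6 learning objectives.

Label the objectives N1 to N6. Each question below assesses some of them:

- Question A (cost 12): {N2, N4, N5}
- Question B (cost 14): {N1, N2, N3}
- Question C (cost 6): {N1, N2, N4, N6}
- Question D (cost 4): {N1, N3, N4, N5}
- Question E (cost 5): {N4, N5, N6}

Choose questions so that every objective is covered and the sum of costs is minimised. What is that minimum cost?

10

C, D together cover every objective (C ∪ D = {N1, N2, N3, N4, N5, N6}); total cost 6 + 4 = 10.
No covering selection has total cost below 10.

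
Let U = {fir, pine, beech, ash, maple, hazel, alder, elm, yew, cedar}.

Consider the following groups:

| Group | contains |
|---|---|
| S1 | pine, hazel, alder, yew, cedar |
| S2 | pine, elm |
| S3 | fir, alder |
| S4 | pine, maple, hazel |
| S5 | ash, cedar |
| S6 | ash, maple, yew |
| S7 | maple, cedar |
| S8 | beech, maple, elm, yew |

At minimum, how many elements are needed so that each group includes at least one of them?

4

H = {pine, ash, maple, alder} meets every group (each contains at least one member of H), and |H| = 4.
No choice of 3 elements meets every group, so 4 is the minimum.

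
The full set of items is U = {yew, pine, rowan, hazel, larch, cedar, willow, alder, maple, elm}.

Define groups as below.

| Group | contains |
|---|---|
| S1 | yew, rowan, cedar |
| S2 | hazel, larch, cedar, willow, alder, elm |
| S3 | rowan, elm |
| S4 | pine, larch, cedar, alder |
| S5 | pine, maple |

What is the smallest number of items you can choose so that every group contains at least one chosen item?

3

Take H = {pine, rowan, willow}. Each listed group contains at least one of these, so H is a hitting set of size 3.
No choice of 2 items meets every group, so 3 is the minimum.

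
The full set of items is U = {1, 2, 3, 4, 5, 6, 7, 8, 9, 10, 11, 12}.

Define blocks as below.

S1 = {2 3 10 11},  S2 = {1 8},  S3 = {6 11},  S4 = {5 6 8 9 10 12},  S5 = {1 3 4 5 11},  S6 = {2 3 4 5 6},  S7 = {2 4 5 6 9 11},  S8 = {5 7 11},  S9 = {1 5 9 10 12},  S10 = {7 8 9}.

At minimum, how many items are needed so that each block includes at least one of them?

3

Take H = {5, 8, 11}. Each listed block contains at least one of these, so H is a hitting set of size 3.
No choice of 2 items meets every block, so 3 is the minimum.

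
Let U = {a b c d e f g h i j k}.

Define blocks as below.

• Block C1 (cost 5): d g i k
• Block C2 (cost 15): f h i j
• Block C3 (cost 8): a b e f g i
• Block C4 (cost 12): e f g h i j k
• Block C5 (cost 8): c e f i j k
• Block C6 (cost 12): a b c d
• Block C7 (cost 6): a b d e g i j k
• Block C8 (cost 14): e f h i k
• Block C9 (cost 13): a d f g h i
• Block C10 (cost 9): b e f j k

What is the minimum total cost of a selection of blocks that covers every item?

24

C4, C6 together cover every item (C4 ∪ C6 = {a, b, c, d, e, f, g, h, i, j, k}); total cost 12 + 12 = 24.
The greedy pick C7, C5, C4 costs 26; no covering selection beats 24.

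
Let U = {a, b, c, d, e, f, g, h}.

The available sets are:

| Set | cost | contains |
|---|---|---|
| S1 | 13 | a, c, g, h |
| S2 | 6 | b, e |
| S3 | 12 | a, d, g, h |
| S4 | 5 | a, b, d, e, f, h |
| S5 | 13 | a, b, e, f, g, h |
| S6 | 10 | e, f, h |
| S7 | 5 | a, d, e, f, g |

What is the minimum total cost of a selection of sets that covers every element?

18

S1, S4 together cover every element (S1 ∪ S4 = {a, b, c, d, e, f, g, h}); total cost 13 + 5 = 18.
The greedy pick S4, S7, S1 costs 23; no covering selection beats 18.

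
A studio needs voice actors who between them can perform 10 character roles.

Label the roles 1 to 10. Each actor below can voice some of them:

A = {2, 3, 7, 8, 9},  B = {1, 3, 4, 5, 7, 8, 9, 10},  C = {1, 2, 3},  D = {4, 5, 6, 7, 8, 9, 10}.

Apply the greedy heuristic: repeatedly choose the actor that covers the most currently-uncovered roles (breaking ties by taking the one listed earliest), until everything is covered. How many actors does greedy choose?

Greedy: pick B (covers 8 new) → pick A (covers 1 new) → pick D (covers 1 new). Total picks: 3.
(The true minimum cover uses only 2 actors, so greedy is not optimal here.)

3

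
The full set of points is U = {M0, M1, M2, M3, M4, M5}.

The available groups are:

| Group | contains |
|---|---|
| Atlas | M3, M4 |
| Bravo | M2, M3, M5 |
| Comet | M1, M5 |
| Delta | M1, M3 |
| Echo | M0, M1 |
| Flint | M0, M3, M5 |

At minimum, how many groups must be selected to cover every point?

Take {Atlas, Bravo, Echo}. Their union is {M0, M1, M2, M3, M4, M5}, which is all 6 points.
Only Bravo contains M2, so Bravo is forced; the remaining 3 points need at least 2 more groups (each remaining group adds at most 2) — so at least 3 groups are needed, and 3 is optimal.

3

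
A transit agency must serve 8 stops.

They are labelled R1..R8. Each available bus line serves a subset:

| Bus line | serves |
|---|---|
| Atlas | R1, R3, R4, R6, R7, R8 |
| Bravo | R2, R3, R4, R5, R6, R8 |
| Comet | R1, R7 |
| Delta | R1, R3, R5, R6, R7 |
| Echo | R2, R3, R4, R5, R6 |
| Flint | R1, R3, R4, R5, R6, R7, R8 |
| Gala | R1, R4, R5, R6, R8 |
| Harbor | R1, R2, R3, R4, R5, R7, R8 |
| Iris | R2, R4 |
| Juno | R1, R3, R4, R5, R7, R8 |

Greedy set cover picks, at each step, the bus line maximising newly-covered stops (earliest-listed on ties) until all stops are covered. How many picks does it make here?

Greedy: pick Flint (covers 7 new) → pick Bravo (covers 1 new). Total picks: 2.

2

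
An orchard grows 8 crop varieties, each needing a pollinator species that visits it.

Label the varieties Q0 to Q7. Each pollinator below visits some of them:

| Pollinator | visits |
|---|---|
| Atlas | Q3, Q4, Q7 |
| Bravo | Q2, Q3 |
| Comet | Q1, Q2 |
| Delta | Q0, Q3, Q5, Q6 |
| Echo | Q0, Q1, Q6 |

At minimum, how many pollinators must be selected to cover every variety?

Take {Atlas, Comet, Delta}. Their union is {Q0, Q1, Q2, Q3, Q4, Q5, Q6, Q7}, which is all 8 varieties.
Only Atlas contains Q4, so Atlas is forced; the remaining 5 varieties need at least 2 more pollinators (each remaining pollinator adds at most 3) — so at least 3 pollinators are needed, and 3 is optimal.

3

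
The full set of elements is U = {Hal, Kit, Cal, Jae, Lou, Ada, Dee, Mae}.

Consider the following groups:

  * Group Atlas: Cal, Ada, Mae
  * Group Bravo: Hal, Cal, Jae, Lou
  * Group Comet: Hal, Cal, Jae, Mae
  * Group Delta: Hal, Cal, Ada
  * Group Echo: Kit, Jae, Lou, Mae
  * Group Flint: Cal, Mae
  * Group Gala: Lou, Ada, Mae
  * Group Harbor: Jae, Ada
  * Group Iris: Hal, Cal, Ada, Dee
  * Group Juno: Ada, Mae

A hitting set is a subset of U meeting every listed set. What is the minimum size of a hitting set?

H = {Hal, Jae, Mae} meets every group (each contains at least one member of H), and |H| = 3.
No choice of 2 elements meets every group, so 3 is the minimum.

3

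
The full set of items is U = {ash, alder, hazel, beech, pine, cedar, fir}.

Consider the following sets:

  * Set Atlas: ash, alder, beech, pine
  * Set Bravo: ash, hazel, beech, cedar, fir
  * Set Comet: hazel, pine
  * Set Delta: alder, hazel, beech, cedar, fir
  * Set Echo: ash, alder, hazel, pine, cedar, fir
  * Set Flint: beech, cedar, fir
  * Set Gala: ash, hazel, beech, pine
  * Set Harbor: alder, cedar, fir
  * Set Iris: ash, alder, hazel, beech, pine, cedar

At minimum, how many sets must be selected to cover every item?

Take {Delta, Gala}. Their union is {ash, alder, hazel, beech, pine, cedar, fir}, which is all 7 items.
No single set has all 7 items (the largest, Echo, has 6), so 2 is optimal.

2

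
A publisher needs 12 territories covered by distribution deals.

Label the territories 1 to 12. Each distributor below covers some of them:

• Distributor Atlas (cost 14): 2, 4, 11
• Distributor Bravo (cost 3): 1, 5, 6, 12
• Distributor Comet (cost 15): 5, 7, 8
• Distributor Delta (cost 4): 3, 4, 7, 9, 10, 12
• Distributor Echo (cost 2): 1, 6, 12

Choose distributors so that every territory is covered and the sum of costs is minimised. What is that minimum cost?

Atlas, Comet, Delta, Echo together cover every territory (Atlas ∪ Comet ∪ Delta ∪ Echo = {1, 2, 3, 4, 5, 6, 7, 8, 9, 10, 11, 12}); total cost 14 + 15 + 4 + 2 = 35.
The greedy pick Delta, Bravo, Atlas, Comet costs 36; no covering selection beats 35.

35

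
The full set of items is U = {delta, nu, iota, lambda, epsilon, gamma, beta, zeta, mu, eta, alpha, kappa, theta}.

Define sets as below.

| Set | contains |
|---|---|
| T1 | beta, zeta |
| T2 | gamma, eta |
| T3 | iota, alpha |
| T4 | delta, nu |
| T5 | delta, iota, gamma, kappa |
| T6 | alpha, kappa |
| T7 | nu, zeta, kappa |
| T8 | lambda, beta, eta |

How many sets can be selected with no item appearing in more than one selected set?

T1, T2, T3, T4 are pairwise disjoint (T1={beta,zeta}; T2={gamma,eta}; T3={iota,alpha}; T4={delta,nu}).
Every remaining set overlaps one of these, and no 5 of the listed sets are pairwise disjoint, so 4 is the maximum.

4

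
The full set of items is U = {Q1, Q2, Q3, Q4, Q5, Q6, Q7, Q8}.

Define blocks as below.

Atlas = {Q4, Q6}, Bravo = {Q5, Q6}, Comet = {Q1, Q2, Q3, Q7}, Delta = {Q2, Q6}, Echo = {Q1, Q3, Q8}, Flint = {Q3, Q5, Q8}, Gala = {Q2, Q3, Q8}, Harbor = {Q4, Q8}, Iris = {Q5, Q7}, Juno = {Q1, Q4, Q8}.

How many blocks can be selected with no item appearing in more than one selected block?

Delta, Iris, Juno are pairwise disjoint (Delta={Q2,Q6}; Iris={Q5,Q7}; Juno={Q1,Q4,Q8}).
Every remaining block overlaps one of these, and no 4 of the listed blocks are pairwise disjoint, so 3 is the maximum.

3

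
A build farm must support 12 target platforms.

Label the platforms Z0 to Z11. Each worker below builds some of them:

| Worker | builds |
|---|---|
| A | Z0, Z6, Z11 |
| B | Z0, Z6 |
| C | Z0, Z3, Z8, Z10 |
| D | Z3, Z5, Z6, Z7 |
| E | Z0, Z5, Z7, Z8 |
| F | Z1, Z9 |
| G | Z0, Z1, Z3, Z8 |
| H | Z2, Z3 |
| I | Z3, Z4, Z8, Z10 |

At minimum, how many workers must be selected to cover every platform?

5

Take {A, D, F, H, I}. Their union is {Z0, Z1, Z2, Z3, Z4, Z5, Z6, Z7, Z8, Z9, Z10, Z11}, which is all 12 platforms.
No 4 of the 9 workers cover everything (all 126 combinations miss at least one platform), so 5 is optimal.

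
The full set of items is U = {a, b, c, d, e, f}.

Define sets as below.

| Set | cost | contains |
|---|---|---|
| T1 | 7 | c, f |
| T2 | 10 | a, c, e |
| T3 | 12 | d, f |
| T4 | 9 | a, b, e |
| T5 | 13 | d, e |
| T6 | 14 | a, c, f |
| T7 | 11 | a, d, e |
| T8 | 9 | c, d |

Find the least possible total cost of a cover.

25

T1, T4, T8 together cover every item (T1 ∪ T4 ∪ T8 = {a, b, c, d, e, f}); total cost 7 + 9 + 9 = 25.
No covering selection has total cost below 25.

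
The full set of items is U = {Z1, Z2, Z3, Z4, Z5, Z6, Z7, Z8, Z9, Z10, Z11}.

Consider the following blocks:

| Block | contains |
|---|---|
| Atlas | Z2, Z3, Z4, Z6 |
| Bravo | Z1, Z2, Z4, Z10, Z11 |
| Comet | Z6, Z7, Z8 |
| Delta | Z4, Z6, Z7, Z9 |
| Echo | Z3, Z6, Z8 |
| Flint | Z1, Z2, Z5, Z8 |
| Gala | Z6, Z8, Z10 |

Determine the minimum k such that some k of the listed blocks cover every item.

4

Take {Atlas, Bravo, Delta, Flint}. Their union is {Z1, Z2, Z3, Z4, Z5, Z6, Z7, Z8, Z9, Z10, Z11}, which is all 11 items.
No 3 of the 7 blocks cover everything (all 35 combinations miss at least one item), so 4 is optimal.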